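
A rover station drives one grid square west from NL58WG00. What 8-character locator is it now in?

Longitude extended square 0; −1 → -1, wraps to 9, carry into subsquare.
Longitude subsquare w = 22; −1 → 21 = v.
The latitude characters are unchanged.

NL58vg90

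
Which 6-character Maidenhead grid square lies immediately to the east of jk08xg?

Longitude subsquare x = 23; +1 → 24, wraps to 0 = a, carry into square.
Longitude square 0; +1 → 1.
The latitude characters are unchanged.

JK18ag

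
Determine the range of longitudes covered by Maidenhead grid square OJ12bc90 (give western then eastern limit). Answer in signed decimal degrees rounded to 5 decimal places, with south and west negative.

102.15833, 102.16667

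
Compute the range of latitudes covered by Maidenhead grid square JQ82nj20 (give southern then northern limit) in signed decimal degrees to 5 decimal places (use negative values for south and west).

72.37500, 72.37917

Field J=9, Q=16: +9·20° lon, +16·10° lat → SW at lon 0°, lat 70°.
Square 8, 2: +8·2° lon, +2·1° lat → SW at lon 16°, lat 72°.
Subsquare n=13, j=9: +13·0.0833333° lon, +9·0.0416667° lat → SW at lon 17.0833°, lat 72.375°.
Extended square 2, 0: +2·0.00833333° lon, +0·0.00416667° lat → SW at lon 17.1°, lat 72.375°.
Cell spans 0.00833333° lon × 0.00416667° lat.
south 72.37500, north 72.37917.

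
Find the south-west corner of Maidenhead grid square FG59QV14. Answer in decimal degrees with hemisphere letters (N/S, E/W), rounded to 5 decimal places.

Field F=5, G=6: +5·20° lon, +6·10° lat → SW at lon -80°, lat -30°.
Square 5, 9: +5·2° lon, +9·1° lat → SW at lon -70°, lat -21°.
Subsquare q=16, v=21: +16·0.0833333° lon, +21·0.0416667° lat → SW at lon -68.6667°, lat -20.125°.
Extended square 1, 4: +1·0.00833333° lon, +4·0.00416667° lat → SW at lon -68.6583°, lat -20.1083°.
latitude 20.10833° S, longitude 68.65833° W.

20.10833° S, 68.65833° W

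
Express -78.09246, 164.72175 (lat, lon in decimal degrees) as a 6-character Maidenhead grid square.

RB21iv

Offset from 180°W / 90°S: lon 344.7217°, lat 11.9075°.
Field (20°×10°, letters A–R): 344.7217/20 → 17 → R, 11.9075/10 → 1 → B; chars RB.
Square (2°×1°, digits 0–9): 4.7217/2 → 2, 1.9075/1 → 1; chars 21.
Subsquare (5′×2.5′, letters a–x): 0.7217/0.0833333 → 8 → i, 0.9075/0.0416667 → 21 → v; chars iv.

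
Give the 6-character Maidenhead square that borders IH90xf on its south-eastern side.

Longitude subsquare x = 23; +1 → 24, wraps to 0 = a, carry into square.
Longitude square 9; +1 → 10, wraps to 0, carry into field.
Longitude field I = 8; +1 → 9 = J.
Latitude subsquare f = 5; −1 → 4 = e.

JH00ae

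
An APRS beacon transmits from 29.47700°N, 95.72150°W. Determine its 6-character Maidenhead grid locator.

EL29dl

Add 180° to longitude and 90° to latitude: 84.2785, 119.4770.
Field: 84.2785/20 → 4 → E, 119.4770/10 → 11 → L; chars EL.
Square: 4.2785/2 → 2, 9.4770/1 → 9; chars 29.
Subsquare: 0.2785/0.0833333 → 3 → d, 0.4770/0.0416667 → 11 → l; chars dl.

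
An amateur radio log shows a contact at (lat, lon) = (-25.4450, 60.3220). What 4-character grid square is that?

MG04

Shift to the Maidenhead origin (180°W, 90°S): lon 240.32, lat 64.56.
Field (20°×10°, letters A–R): lon ⌊240.32/20⌋ = 12 → M; lat ⌊64.56/10⌋ = 6 → G.
Square (2°×1°, digits 0–9): lon ⌊0.32/2⌋ = 0; lat ⌊4.56/1⌋ = 4.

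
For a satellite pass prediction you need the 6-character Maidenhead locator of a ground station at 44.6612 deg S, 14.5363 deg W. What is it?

Add 180° to longitude and 90° to latitude: 165.4637, 45.3388.
Field (20°×10°, letters A–R): 165.4637/20 → 8 → I, 45.3388/10 → 4 → E; chars IE.
Square (2°×1°, digits 0–9): 5.4637/2 → 2, 5.3388/1 → 5; chars 25.
Subsquare (5′×2.5′, letters a–x): 1.4637/0.0833333 → 17 → r, 0.3388/0.0416667 → 8 → i; chars ri.

IE25ri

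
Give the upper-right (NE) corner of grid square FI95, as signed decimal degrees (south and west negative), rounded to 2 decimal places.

Field F=5, I=8: +5·20° lon, +8·10° lat → SW at lon -80°, lat -10°.
Square 9, 5: +9·2° lon, +5·1° lat → SW at lon -62°, lat -5°.
Cell spans 2° lon × 1° lat. NE corner is SW corner plus one full cell.
latitude -4.00, longitude -60.00.

-4.00, -60.00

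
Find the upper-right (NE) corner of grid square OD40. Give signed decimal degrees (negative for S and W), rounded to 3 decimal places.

-59.000, 110.000

Field O=14, D=3: +14·20° lon, +3·10° lat → SW at lon 100°, lat -60°.
Square 4, 0: +4·2° lon, +0·1° lat → SW at lon 108°, lat -60°.
Cell spans 2° lon × 1° lat. NE corner is SW corner plus one full cell.
latitude -59.000, longitude 110.000.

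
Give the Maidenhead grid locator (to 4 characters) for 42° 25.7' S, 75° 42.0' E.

ME77

Offset from 180°W / 90°S: lon 255.70°, lat 47.57°.
Field (20°×10°, letters A–R): 255.70/20 → 12 → M, 47.57/10 → 4 → E; chars ME.
Square (2°×1°, digits 0–9): 15.70/2 → 7, 7.57/1 → 7; chars 77.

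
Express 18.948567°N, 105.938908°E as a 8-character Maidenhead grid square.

Add 180° to longitude and 90° to latitude: 285.93891, 108.94857.
Field: lon ⌊285.93891/20⌋ = 14 → O; lat ⌊108.94857/10⌋ = 10 → K.
Square: lon ⌊5.93891/2⌋ = 2; lat ⌊8.94857/1⌋ = 8.
Subsquare: lon ⌊1.93891/0.0833333⌋ = 23 → x; lat ⌊0.94857/0.0416667⌋ = 22 → w.
Extended square: lon ⌊0.02224/0.00833333⌋ = 2; lat ⌊0.03190/0.00416667⌋ = 7.

OK28xw27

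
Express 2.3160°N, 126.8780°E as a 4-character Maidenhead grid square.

Add 180° to longitude and 90° to latitude: 306.88, 92.32.
Field: lon ⌊306.88/20⌋ = 15 → P; lat ⌊92.32/10⌋ = 9 → J.
Square: lon ⌊6.88/2⌋ = 3; lat ⌊2.32/1⌋ = 2.

PJ32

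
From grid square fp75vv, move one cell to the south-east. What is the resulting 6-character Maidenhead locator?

FP75wu

Longitude subsquare v = 21; +1 → 22 = w.
Latitude subsquare v = 21; −1 → 20 = u.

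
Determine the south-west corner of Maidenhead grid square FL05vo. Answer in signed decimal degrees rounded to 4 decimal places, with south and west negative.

25.5833, -78.2500

Field F=5, L=11: +5·20° lon, +11·10° lat → SW at lon -80°, lat 20°.
Square 0, 5: +0·2° lon, +5·1° lat → SW at lon -80°, lat 25°.
Subsquare v=21, o=14: +21·0.0833333° lon, +14·0.0416667° lat → SW at lon -78.25°, lat 25.5833°.
latitude 25.5833, longitude -78.2500.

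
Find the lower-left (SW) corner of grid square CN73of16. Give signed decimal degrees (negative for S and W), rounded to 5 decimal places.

43.23333, -124.82500

Field C=2, N=13: +2·20° lon, +13·10° lat → SW at lon -140°, lat 40°.
Square 7, 3: +7·2° lon, +3·1° lat → SW at lon -126°, lat 43°.
Subsquare o=14, f=5: +14·0.0833333° lon, +5·0.0416667° lat → SW at lon -124.833°, lat 43.2083°.
Extended square 1, 6: +1·0.00833333° lon, +6·0.00416667° lat → SW at lon -124.825°, lat 43.2333°.
latitude 43.23333, longitude -124.82500.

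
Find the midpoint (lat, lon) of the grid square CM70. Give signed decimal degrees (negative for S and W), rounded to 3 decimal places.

30.500, -125.000

Field C=2, M=12: +2·20° lon, +12·10° lat → SW at lon -140°, lat 30°.
Square 7, 0: +7·2° lon, +0·1° lat → SW at lon -126°, lat 30°.
Cell spans 2° lon × 1° lat. Centre is SW corner plus half of each.
latitude 30.500, longitude -125.000.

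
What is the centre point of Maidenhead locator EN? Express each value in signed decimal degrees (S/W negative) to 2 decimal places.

Field E=4, N=13: +4·20° lon, +13·10° lat → SW at lon -100°, lat 40°.
Cell spans 20° lon × 10° lat. Centre is SW corner plus half of each.
latitude 45.00, longitude -90.00.

45.00, -90.00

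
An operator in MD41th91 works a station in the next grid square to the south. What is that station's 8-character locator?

MD41th90

Latitude extended square 1; −1 → 0.
The longitude characters are unchanged.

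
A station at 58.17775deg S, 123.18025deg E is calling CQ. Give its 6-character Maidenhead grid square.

PD11ot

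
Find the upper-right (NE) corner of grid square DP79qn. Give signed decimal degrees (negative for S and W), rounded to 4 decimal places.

Field D=3, P=15: +3·20° lon, +15·10° lat → SW at lon -120°, lat 60°.
Square 7, 9: +7·2° lon, +9·1° lat → SW at lon -106°, lat 69°.
Subsquare q=16, n=13: +16·0.0833333° lon, +13·0.0416667° lat → SW at lon -104.667°, lat 69.5417°.
Cell spans 0.0833333° lon × 0.0416667° lat. NE corner is SW corner plus one full cell.
latitude 69.5833, longitude -104.5833.

69.5833, -104.5833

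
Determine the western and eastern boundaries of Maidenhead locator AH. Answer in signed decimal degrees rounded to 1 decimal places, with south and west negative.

-180.0, -160.0

Field A=0, H=7: +0·20° lon, +7·10° lat → SW at lon -180°, lat -20°.
Cell spans 20° lon × 10° lat.
west -180.0, east -160.0.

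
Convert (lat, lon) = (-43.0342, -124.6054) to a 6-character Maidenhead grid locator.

Shift to the Maidenhead origin (180°W, 90°S): lon 55.3946, lat 46.9658.
Field: 55.3946/20 → 2 → C, 46.9658/10 → 4 → E; chars CE.
Square: 15.3946/2 → 7, 6.9658/1 → 6; chars 76.
Subsquare: 1.3946/0.0833333 → 16 → q, 0.9658/0.0416667 → 23 → x; chars qx.

CE76qx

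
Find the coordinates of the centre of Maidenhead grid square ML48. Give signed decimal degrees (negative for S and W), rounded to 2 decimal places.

Field M=12, L=11: +12·20° lon, +11·10° lat → SW at lon 60°, lat 20°.
Square 4, 8: +4·2° lon, +8·1° lat → SW at lon 68°, lat 28°.
Cell spans 2° lon × 1° lat. Centre is SW corner plus half of each.
latitude 28.50, longitude 69.00.

28.50, 69.00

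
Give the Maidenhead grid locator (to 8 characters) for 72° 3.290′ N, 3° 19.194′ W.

IQ82ib13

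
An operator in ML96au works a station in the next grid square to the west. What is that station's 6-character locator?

Longitude subsquare a = 0; −1 → -1, wraps to 23 = x, carry into square.
Longitude square 9; −1 → 8.
The latitude characters are unchanged.

ML86xu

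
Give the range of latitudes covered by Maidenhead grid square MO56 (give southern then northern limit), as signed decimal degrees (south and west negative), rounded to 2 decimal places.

56.00, 57.00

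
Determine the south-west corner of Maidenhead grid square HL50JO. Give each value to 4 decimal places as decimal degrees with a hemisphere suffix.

20.5833° N, 29.2500° W

Field H=7, L=11: +7·20° lon, +11·10° lat → SW at lon -40°, lat 20°.
Square 5, 0: +5·2° lon, +0·1° lat → SW at lon -30°, lat 20°.
Subsquare j=9, o=14: +9·0.0833333° lon, +14·0.0416667° lat → SW at lon -29.25°, lat 20.5833°.
latitude 20.5833° N, longitude 29.2500° W.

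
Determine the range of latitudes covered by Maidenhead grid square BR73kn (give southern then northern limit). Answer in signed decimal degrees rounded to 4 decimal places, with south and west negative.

83.5417, 83.5833

Field B=1, R=17: +1·20° lon, +17·10° lat → SW at lon -160°, lat 80°.
Square 7, 3: +7·2° lon, +3·1° lat → SW at lon -146°, lat 83°.
Subsquare k=10, n=13: +10·0.0833333° lon, +13·0.0416667° lat → SW at lon -145.167°, lat 83.5417°.
Cell spans 0.0833333° lon × 0.0416667° lat.
south 83.5417, north 83.5833.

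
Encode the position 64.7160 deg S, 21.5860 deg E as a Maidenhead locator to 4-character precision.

Shift to the Maidenhead origin (180°W, 90°S): lon 201.59, lat 25.28.
Field: lon ⌊201.59/20⌋ = 10 → K; lat ⌊25.28/10⌋ = 2 → C.
Square: lon ⌊1.59/2⌋ = 0; lat ⌊5.28/1⌋ = 5.

KC05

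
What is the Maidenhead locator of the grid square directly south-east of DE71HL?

DE71ik

Longitude subsquare h = 7; +1 → 8 = i.
Latitude subsquare l = 11; −1 → 10 = k.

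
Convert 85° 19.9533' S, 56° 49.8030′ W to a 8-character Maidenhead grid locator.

Offset from 180°W / 90°S: lon 123.16995°, lat 4.66745°.
Field: 123.16995/20 → 6 → G, 4.66745/10 → 0 → A; chars GA.
Square: 3.16995/2 → 1, 4.66745/1 → 4; chars 14.
Subsquare: 1.16995/0.0833333 → 14 → o, 0.66745/0.0416667 → 16 → q; chars oq.
Extended square: 0.00328/0.00833333 → 0, 0.00078/0.00416667 → 0; chars 00.

GA14oq00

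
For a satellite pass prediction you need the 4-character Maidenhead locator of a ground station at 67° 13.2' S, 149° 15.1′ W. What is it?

Shift to the Maidenhead origin (180°W, 90°S): lon 30.75, lat 22.78.
Field: lon ⌊30.75/20⌋ = 1 → B; lat ⌊22.78/10⌋ = 2 → C.
Square: lon ⌊10.75/2⌋ = 5; lat ⌊2.78/1⌋ = 2.

BC52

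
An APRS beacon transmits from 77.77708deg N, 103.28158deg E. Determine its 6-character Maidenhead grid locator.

OQ17ps

Add 180° to longitude and 90° to latitude: 283.2816, 167.7771.
Field: lon ⌊283.2816/20⌋ = 14 → O; lat ⌊167.7771/10⌋ = 16 → Q.
Square: lon ⌊3.2816/2⌋ = 1; lat ⌊7.7771/1⌋ = 7.
Subsquare: lon ⌊1.2816/0.0833333⌋ = 15 → p; lat ⌊0.7771/0.0416667⌋ = 18 → s.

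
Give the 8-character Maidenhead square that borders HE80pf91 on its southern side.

HE80pf90

Latitude extended square 1; −1 → 0.
The longitude characters are unchanged.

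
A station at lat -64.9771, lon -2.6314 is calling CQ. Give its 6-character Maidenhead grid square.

Shift to the Maidenhead origin (180°W, 90°S): lon 177.3686, lat 25.0229.
Field: lon ⌊177.3686/20⌋ = 8 → I; lat ⌊25.0229/10⌋ = 2 → C.
Square: lon ⌊17.3686/2⌋ = 8; lat ⌊5.0229/1⌋ = 5.
Subsquare: lon ⌊1.3686/0.0833333⌋ = 16 → q; lat ⌊0.0229/0.0416667⌋ = 0 → a.

IC85qa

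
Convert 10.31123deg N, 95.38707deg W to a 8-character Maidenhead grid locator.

EK20hh34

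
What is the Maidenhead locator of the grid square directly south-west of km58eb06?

KM58db95

Longitude extended square 0; −1 → -1, wraps to 9, carry into subsquare.
Longitude subsquare e = 4; −1 → 3 = d.
Latitude extended square 6; −1 → 5.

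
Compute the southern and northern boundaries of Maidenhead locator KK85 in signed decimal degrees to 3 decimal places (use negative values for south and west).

15.000, 16.000

Field K=10, K=10: +10·20° lon, +10·10° lat → SW at lon 20°, lat 10°.
Square 8, 5: +8·2° lon, +5·1° lat → SW at lon 36°, lat 15°.
Cell spans 2° lon × 1° lat.
south 15.000, north 16.000.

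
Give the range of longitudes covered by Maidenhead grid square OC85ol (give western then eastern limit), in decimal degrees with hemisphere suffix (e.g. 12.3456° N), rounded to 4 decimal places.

117.1667° E, 117.2500° E

Field O=14, C=2: +14·20° lon, +2·10° lat → SW at lon 100°, lat -70°.
Square 8, 5: +8·2° lon, +5·1° lat → SW at lon 116°, lat -65°.
Subsquare o=14, l=11: +14·0.0833333° lon, +11·0.0416667° lat → SW at lon 117.167°, lat -64.5417°.
Cell spans 0.0833333° lon × 0.0416667° lat.
west 117.1667° E, east 117.2500° E.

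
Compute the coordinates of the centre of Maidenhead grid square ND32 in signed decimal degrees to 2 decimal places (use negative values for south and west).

Field N=13, D=3: +13·20° lon, +3·10° lat → SW at lon 80°, lat -60°.
Square 3, 2: +3·2° lon, +2·1° lat → SW at lon 86°, lat -58°.
Cell spans 2° lon × 1° lat. Centre is SW corner plus half of each.
latitude -57.50, longitude 87.00.

-57.50, 87.00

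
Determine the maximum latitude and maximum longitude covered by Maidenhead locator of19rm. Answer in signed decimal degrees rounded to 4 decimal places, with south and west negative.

-30.4583, 103.5000

Field O=14, F=5: +14·20° lon, +5·10° lat → SW at lon 100°, lat -40°.
Square 1, 9: +1·2° lon, +9·1° lat → SW at lon 102°, lat -31°.
Subsquare r=17, m=12: +17·0.0833333° lon, +12·0.0416667° lat → SW at lon 103.417°, lat -30.5°.
Cell spans 0.0833333° lon × 0.0416667° lat. NE corner is SW corner plus one full cell.
latitude -30.4583, longitude 103.5000.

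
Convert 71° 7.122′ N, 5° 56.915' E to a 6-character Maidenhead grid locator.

JQ21xc

Shift to the Maidenhead origin (180°W, 90°S): lon 185.9486, lat 161.1187.
Field: 185.9486/20 → 9 → J, 161.1187/10 → 16 → Q; chars JQ.
Square: 5.9486/2 → 2, 1.1187/1 → 1; chars 21.
Subsquare: 1.9486/0.0833333 → 23 → x, 0.1187/0.0416667 → 2 → c; chars xc.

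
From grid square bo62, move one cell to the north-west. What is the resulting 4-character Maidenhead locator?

Longitude square 6; −1 → 5.
Latitude square 2; +1 → 3.

BO53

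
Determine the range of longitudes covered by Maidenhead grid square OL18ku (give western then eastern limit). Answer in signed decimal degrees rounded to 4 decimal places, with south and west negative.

Field O=14, L=11: +14·20° lon, +11·10° lat → SW at lon 100°, lat 20°.
Square 1, 8: +1·2° lon, +8·1° lat → SW at lon 102°, lat 28°.
Subsquare k=10, u=20: +10·0.0833333° lon, +20·0.0416667° lat → SW at lon 102.833°, lat 28.8333°.
Cell spans 0.0833333° lon × 0.0416667° lat.
west 102.8333, east 102.9167.

102.8333, 102.9167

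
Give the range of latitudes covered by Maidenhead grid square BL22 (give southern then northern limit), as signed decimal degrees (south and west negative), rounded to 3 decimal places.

Field B=1, L=11: +1·20° lon, +11·10° lat → SW at lon -160°, lat 20°.
Square 2, 2: +2·2° lon, +2·1° lat → SW at lon -156°, lat 22°.
Cell spans 2° lon × 1° lat.
south 22.000, north 23.000.

22.000, 23.000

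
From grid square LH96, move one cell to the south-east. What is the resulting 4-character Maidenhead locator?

MH05

Longitude square 9; +1 → 10, wraps to 0, carry into field.
Longitude field L = 11; +1 → 12 = M.
Latitude square 6; −1 → 5.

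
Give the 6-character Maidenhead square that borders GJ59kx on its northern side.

GK50ka

Latitude subsquare x = 23; +1 → 24, wraps to 0 = a, carry into square.
Latitude square 9; +1 → 10, wraps to 0, carry into field.
Latitude field J = 9; +1 → 10 = K.
The longitude characters are unchanged.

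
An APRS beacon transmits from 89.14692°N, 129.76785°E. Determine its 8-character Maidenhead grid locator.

Offset from 180°W / 90°S: lon 309.76785°, lat 179.14692°.
Field: lon ⌊309.76785/20⌋ = 15 → P; lat ⌊179.14692/10⌋ = 17 → R.
Square: lon ⌊9.76785/2⌋ = 4; lat ⌊9.14692/1⌋ = 9.
Subsquare: lon ⌊1.76785/0.0833333⌋ = 21 → v; lat ⌊0.14692/0.0416667⌋ = 3 → d.
Extended square: lon ⌊0.01785/0.00833333⌋ = 2; lat ⌊0.02192/0.00416667⌋ = 5.

PR49vd25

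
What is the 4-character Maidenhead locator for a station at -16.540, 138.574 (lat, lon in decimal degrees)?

PH93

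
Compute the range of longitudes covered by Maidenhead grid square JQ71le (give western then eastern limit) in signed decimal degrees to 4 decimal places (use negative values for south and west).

Field J=9, Q=16: +9·20° lon, +16·10° lat → SW at lon 0°, lat 70°.
Square 7, 1: +7·2° lon, +1·1° lat → SW at lon 14°, lat 71°.
Subsquare l=11, e=4: +11·0.0833333° lon, +4·0.0416667° lat → SW at lon 14.9167°, lat 71.1667°.
Cell spans 0.0833333° lon × 0.0416667° lat.
west 14.9167, east 15.0000.

14.9167, 15.0000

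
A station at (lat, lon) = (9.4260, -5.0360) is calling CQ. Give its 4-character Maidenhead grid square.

IJ79

Shift to the Maidenhead origin (180°W, 90°S): lon 174.96, lat 99.43.
Field: lon ⌊174.96/20⌋ = 8 → I; lat ⌊99.43/10⌋ = 9 → J.
Square: lon ⌊14.96/2⌋ = 7; lat ⌊9.43/1⌋ = 9.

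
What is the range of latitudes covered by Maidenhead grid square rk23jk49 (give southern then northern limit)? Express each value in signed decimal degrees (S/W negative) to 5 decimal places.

Field R=17, K=10: +17·20° lon, +10·10° lat → SW at lon 160°, lat 10°.
Square 2, 3: +2·2° lon, +3·1° lat → SW at lon 164°, lat 13°.
Subsquare j=9, k=10: +9·0.0833333° lon, +10·0.0416667° lat → SW at lon 164.75°, lat 13.4167°.
Extended square 4, 9: +4·0.00833333° lon, +9·0.00416667° lat → SW at lon 164.783°, lat 13.4542°.
Cell spans 0.00833333° lon × 0.00416667° lat.
south 13.45417, north 13.45833.

13.45417, 13.45833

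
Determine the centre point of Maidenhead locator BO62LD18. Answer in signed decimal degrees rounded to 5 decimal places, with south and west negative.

52.16042, -147.07083

Field B=1, O=14: +1·20° lon, +14·10° lat → SW at lon -160°, lat 50°.
Square 6, 2: +6·2° lon, +2·1° lat → SW at lon -148°, lat 52°.
Subsquare l=11, d=3: +11·0.0833333° lon, +3·0.0416667° lat → SW at lon -147.083°, lat 52.125°.
Extended square 1, 8: +1·0.00833333° lon, +8·0.00416667° lat → SW at lon -147.075°, lat 52.1583°.
Cell spans 0.00833333° lon × 0.00416667° lat. Centre is SW corner plus half of each.
latitude 52.16042, longitude -147.07083.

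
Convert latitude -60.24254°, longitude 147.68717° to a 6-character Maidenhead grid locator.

QC39us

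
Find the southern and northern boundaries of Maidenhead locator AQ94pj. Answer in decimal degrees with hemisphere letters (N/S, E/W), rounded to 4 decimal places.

Field A=0, Q=16: +0·20° lon, +16·10° lat → SW at lon -180°, lat 70°.
Square 9, 4: +9·2° lon, +4·1° lat → SW at lon -162°, lat 74°.
Subsquare p=15, j=9: +15·0.0833333° lon, +9·0.0416667° lat → SW at lon -160.75°, lat 74.375°.
Cell spans 0.0833333° lon × 0.0416667° lat.
south 74.3750° N, north 74.4167° N.

74.3750° N, 74.4167° N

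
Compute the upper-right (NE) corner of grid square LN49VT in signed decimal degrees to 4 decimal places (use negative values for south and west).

49.8333, 49.8333

Field L=11, N=13: +11·20° lon, +13·10° lat → SW at lon 40°, lat 40°.
Square 4, 9: +4·2° lon, +9·1° lat → SW at lon 48°, lat 49°.
Subsquare v=21, t=19: +21·0.0833333° lon, +19·0.0416667° lat → SW at lon 49.75°, lat 49.7917°.
Cell spans 0.0833333° lon × 0.0416667° lat. NE corner is SW corner plus one full cell.
latitude 49.8333, longitude 49.8333.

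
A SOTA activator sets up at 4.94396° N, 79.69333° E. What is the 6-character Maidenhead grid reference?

MJ94uw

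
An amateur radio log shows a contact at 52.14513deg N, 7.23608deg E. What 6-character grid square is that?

Offset from 180°W / 90°S: lon 187.2361°, lat 142.1451°.
Field (20°×10°, letters A–R): 187.2361/20 → 9 → J, 142.1451/10 → 14 → O; chars JO.
Square (2°×1°, digits 0–9): 7.2361/2 → 3, 2.1451/1 → 2; chars 32.
Subsquare (5′×2.5′, letters a–x): 1.2361/0.0833333 → 14 → o, 0.1451/0.0416667 → 3 → d; chars od.

JO32od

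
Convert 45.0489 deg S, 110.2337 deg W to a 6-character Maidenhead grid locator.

DE44vw

Offset from 180°W / 90°S: lon 69.7663°, lat 44.9511°.
Field: 69.7663/20 → 3 → D, 44.9511/10 → 4 → E; chars DE.
Square: 9.7663/2 → 4, 4.9511/1 → 4; chars 44.
Subsquare: 1.7663/0.0833333 → 21 → v, 0.9511/0.0416667 → 22 → w; chars vw.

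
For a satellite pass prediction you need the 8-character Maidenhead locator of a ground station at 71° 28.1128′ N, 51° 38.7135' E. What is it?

LQ51tl72

Shift to the Maidenhead origin (180°W, 90°S): lon 231.64523, lat 161.46855.
Field: 231.64523/20 → 11 → L, 161.46855/10 → 16 → Q; chars LQ.
Square: 11.64523/2 → 5, 1.46855/1 → 1; chars 51.
Subsquare: 1.64523/0.0833333 → 19 → t, 0.46855/0.0416667 → 11 → l; chars tl.
Extended square: 0.06189/0.00833333 → 7, 0.01021/0.00416667 → 2; chars 72.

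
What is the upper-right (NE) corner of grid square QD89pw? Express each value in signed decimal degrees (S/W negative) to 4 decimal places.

-50.0417, 157.3333

Field Q=16, D=3: +16·20° lon, +3·10° lat → SW at lon 140°, lat -60°.
Square 8, 9: +8·2° lon, +9·1° lat → SW at lon 156°, lat -51°.
Subsquare p=15, w=22: +15·0.0833333° lon, +22·0.0416667° lat → SW at lon 157.25°, lat -50.0833°.
Cell spans 0.0833333° lon × 0.0416667° lat. NE corner is SW corner plus one full cell.
latitude -50.0417, longitude 157.3333.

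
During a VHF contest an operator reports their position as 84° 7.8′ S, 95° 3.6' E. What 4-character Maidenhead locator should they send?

NA75

Offset from 180°W / 90°S: lon 275.06°, lat 5.87°.
Field: 275.06/20 → 13 → N, 5.87/10 → 0 → A; chars NA.
Square: 15.06/2 → 7, 5.87/1 → 5; chars 75.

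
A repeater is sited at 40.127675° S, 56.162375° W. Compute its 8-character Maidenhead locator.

GE19wu09

Offset from 180°W / 90°S: lon 123.83763°, lat 49.87232°.
Field: lon ⌊123.83763/20⌋ = 6 → G; lat ⌊49.87232/10⌋ = 4 → E.
Square: lon ⌊3.83763/2⌋ = 1; lat ⌊9.87232/1⌋ = 9.
Subsquare: lon ⌊1.83763/0.0833333⌋ = 22 → w; lat ⌊0.87232/0.0416667⌋ = 20 → u.
Extended square: lon ⌊0.00429/0.00833333⌋ = 0; lat ⌊0.03899/0.00416667⌋ = 9.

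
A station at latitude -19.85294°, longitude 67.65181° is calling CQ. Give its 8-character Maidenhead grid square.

Add 180° to longitude and 90° to latitude: 247.65181, 70.14706.
Field (20°×10°, letters A–R): lon ⌊247.65181/20⌋ = 12 → M; lat ⌊70.14706/10⌋ = 7 → H.
Square (2°×1°, digits 0–9): lon ⌊7.65181/2⌋ = 3; lat ⌊0.14706/1⌋ = 0.
Subsquare (5′×2.5′, letters a–x): lon ⌊1.65181/0.0833333⌋ = 19 → t; lat ⌊0.14706/0.0416667⌋ = 3 → d.
Extended square (30″×15″, digits 0–9): lon ⌊0.06848/0.00833333⌋ = 8; lat ⌊0.02206/0.00416667⌋ = 5.

MH30td85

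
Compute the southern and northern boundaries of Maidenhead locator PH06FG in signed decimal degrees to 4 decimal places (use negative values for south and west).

Field P=15, H=7: +15·20° lon, +7·10° lat → SW at lon 120°, lat -20°.
Square 0, 6: +0·2° lon, +6·1° lat → SW at lon 120°, lat -14°.
Subsquare f=5, g=6: +5·0.0833333° lon, +6·0.0416667° lat → SW at lon 120.417°, lat -13.75°.
Cell spans 0.0833333° lon × 0.0416667° lat.
south -13.7500, north -13.7083.

-13.7500, -13.7083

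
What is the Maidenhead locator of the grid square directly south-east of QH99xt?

RH09as

Longitude subsquare x = 23; +1 → 24, wraps to 0 = a, carry into square.
Longitude square 9; +1 → 10, wraps to 0, carry into field.
Longitude field Q = 16; +1 → 17 = R.
Latitude subsquare t = 19; −1 → 18 = s.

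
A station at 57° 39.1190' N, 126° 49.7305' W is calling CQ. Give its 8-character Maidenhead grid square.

CO67op06

Add 180° to longitude and 90° to latitude: 53.17116, 147.65198.
Field: 53.17116/20 → 2 → C, 147.65198/10 → 14 → O; chars CO.
Square: 13.17116/2 → 6, 7.65198/1 → 7; chars 67.
Subsquare: 1.17116/0.0833333 → 14 → o, 0.65198/0.0416667 → 15 → p; chars op.
Extended square: 0.00449/0.00833333 → 0, 0.02698/0.00416667 → 6; chars 06.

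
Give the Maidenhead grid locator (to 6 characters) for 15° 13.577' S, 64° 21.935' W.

FH74ts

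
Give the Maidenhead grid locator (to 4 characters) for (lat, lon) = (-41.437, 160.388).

Offset from 180°W / 90°S: lon 340.39°, lat 48.56°.
Field: 340.39/20 → 17 → R, 48.56/10 → 4 → E; chars RE.
Square: 0.39/2 → 0, 8.56/1 → 8; chars 08.

RE08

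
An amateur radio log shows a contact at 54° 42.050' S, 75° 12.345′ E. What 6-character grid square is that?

Add 180° to longitude and 90° to latitude: 255.2057, 35.2992.
Field: 255.2057/20 → 12 → M, 35.2992/10 → 3 → D; chars MD.
Square: 15.2057/2 → 7, 5.2992/1 → 5; chars 75.
Subsquare: 1.2057/0.0833333 → 14 → o, 0.2992/0.0416667 → 7 → h; chars oh.

MD75oh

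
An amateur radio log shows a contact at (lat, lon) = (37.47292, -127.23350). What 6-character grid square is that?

Shift to the Maidenhead origin (180°W, 90°S): lon 52.7665, lat 127.4729.
Field: lon ⌊52.7665/20⌋ = 2 → C; lat ⌊127.4729/10⌋ = 12 → M.
Square: lon ⌊12.7665/2⌋ = 6; lat ⌊7.4729/1⌋ = 7.
Subsquare: lon ⌊0.7665/0.0833333⌋ = 9 → j; lat ⌊0.4729/0.0416667⌋ = 11 → l.

CM67jl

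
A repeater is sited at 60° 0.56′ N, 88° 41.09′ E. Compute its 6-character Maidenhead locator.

NP40ia

Offset from 180°W / 90°S: lon 268.6848°, lat 150.0093°.
Field: lon ⌊268.6848/20⌋ = 13 → N; lat ⌊150.0093/10⌋ = 15 → P.
Square: lon ⌊8.6848/2⌋ = 4; lat ⌊0.0093/1⌋ = 0.
Subsquare: lon ⌊0.6848/0.0833333⌋ = 8 → i; lat ⌊0.0093/0.0416667⌋ = 0 → a.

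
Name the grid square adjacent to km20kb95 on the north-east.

Longitude extended square 9; +1 → 10, wraps to 0, carry into subsquare.
Longitude subsquare k = 10; +1 → 11 = l.
Latitude extended square 5; +1 → 6.

KM20lb06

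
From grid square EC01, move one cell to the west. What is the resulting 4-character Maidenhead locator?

Longitude square 0; −1 → -1, wraps to 9, carry into field.
Longitude field E = 4; −1 → 3 = D.
The latitude characters are unchanged.

DC91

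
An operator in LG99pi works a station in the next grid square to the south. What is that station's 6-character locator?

LG99ph

Latitude subsquare i = 8; −1 → 7 = h.
The longitude characters are unchanged.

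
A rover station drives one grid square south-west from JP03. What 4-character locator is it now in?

Longitude square 0; −1 → -1, wraps to 9, carry into field.
Longitude field J = 9; −1 → 8 = I.
Latitude square 3; −1 → 2.

IP92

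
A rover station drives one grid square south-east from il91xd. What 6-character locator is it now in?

JL01ac

Longitude subsquare x = 23; +1 → 24, wraps to 0 = a, carry into square.
Longitude square 9; +1 → 10, wraps to 0, carry into field.
Longitude field I = 8; +1 → 9 = J.
Latitude subsquare d = 3; −1 → 2 = c.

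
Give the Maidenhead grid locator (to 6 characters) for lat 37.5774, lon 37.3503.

KM87qn

Shift to the Maidenhead origin (180°W, 90°S): lon 217.3503, lat 127.5774.
Field: 217.3503/20 → 10 → K, 127.5774/10 → 12 → M; chars KM.
Square: 17.3503/2 → 8, 7.5774/1 → 7; chars 87.
Subsquare: 1.3503/0.0833333 → 16 → q, 0.5774/0.0416667 → 13 → n; chars qn.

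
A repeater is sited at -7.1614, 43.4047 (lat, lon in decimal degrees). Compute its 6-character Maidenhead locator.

LI12qu

Shift to the Maidenhead origin (180°W, 90°S): lon 223.4047, lat 82.8386.
Field (20°×10°, letters A–R): 223.4047/20 → 11 → L, 82.8386/10 → 8 → I; chars LI.
Square (2°×1°, digits 0–9): 3.4047/2 → 1, 2.8386/1 → 2; chars 12.
Subsquare (5′×2.5′, letters a–x): 1.4047/0.0833333 → 16 → q, 0.8386/0.0416667 → 20 → u; chars qu.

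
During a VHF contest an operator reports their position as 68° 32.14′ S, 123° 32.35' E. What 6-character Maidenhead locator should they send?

Offset from 180°W / 90°S: lon 303.5392°, lat 21.4643°.
Field: 303.5392/20 → 15 → P, 21.4643/10 → 2 → C; chars PC.
Square: 3.5392/2 → 1, 1.4643/1 → 1; chars 11.
Subsquare: 1.5392/0.0833333 → 18 → s, 0.4643/0.0416667 → 11 → l; chars sl.

PC11sl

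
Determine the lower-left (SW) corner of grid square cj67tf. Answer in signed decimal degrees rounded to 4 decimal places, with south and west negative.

7.2083, -126.4167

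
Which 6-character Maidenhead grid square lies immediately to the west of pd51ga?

PD51fa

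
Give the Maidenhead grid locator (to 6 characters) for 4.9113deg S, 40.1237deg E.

LI05bc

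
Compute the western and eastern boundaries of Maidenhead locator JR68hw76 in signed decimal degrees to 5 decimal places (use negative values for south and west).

12.64167, 12.65000

Field J=9, R=17: +9·20° lon, +17·10° lat → SW at lon 0°, lat 80°.
Square 6, 8: +6·2° lon, +8·1° lat → SW at lon 12°, lat 88°.
Subsquare h=7, w=22: +7·0.0833333° lon, +22·0.0416667° lat → SW at lon 12.5833°, lat 88.9167°.
Extended square 7, 6: +7·0.00833333° lon, +6·0.00416667° lat → SW at lon 12.6417°, lat 88.9417°.
Cell spans 0.00833333° lon × 0.00416667° lat.
west 12.64167, east 12.65000.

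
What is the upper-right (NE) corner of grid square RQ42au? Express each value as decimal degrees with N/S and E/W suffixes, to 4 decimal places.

Field R=17, Q=16: +17·20° lon, +16·10° lat → SW at lon 160°, lat 70°.
Square 4, 2: +4·2° lon, +2·1° lat → SW at lon 168°, lat 72°.
Subsquare a=0, u=20: +0·0.0833333° lon, +20·0.0416667° lat → SW at lon 168°, lat 72.8333°.
Cell spans 0.0833333° lon × 0.0416667° lat. NE corner is SW corner plus one full cell.
latitude 72.8750° N, longitude 168.0833° E.

72.8750° N, 168.0833° E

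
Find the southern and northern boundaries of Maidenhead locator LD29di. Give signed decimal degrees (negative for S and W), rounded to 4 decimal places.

-50.6667, -50.6250

Field L=11, D=3: +11·20° lon, +3·10° lat → SW at lon 40°, lat -60°.
Square 2, 9: +2·2° lon, +9·1° lat → SW at lon 44°, lat -51°.
Subsquare d=3, i=8: +3·0.0833333° lon, +8·0.0416667° lat → SW at lon 44.25°, lat -50.6667°.
Cell spans 0.0833333° lon × 0.0416667° lat.
south -50.6667, north -50.6250.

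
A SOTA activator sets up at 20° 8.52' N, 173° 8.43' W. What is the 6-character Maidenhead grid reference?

AL30kd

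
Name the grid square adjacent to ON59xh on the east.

Longitude subsquare x = 23; +1 → 24, wraps to 0 = a, carry into square.
Longitude square 5; +1 → 6.
The latitude characters are unchanged.

ON69ah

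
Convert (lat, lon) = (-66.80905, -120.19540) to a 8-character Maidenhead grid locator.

Shift to the Maidenhead origin (180°W, 90°S): lon 59.80460, lat 23.19095.
Field (20°×10°, letters A–R): lon ⌊59.80460/20⌋ = 2 → C; lat ⌊23.19095/10⌋ = 2 → C.
Square (2°×1°, digits 0–9): lon ⌊19.80460/2⌋ = 9; lat ⌊3.19095/1⌋ = 3.
Subsquare (5′×2.5′, letters a–x): lon ⌊1.80460/0.0833333⌋ = 21 → v; lat ⌊0.19095/0.0416667⌋ = 4 → e.
Extended square (30″×15″, digits 0–9): lon ⌊0.05460/0.00833333⌋ = 6; lat ⌊0.02428/0.00416667⌋ = 5.

CC93ve65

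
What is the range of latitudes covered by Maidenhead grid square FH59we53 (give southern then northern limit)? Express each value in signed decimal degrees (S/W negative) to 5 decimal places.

-10.82083, -10.81667

Field F=5, H=7: +5·20° lon, +7·10° lat → SW at lon -80°, lat -20°.
Square 5, 9: +5·2° lon, +9·1° lat → SW at lon -70°, lat -11°.
Subsquare w=22, e=4: +22·0.0833333° lon, +4·0.0416667° lat → SW at lon -68.1667°, lat -10.8333°.
Extended square 5, 3: +5·0.00833333° lon, +3·0.00416667° lat → SW at lon -68.125°, lat -10.8208°.
Cell spans 0.00833333° lon × 0.00416667° lat.
south -10.82083, north -10.81667.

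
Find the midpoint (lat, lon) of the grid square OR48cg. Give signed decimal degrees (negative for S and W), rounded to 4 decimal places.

88.2708, 108.2083

Field O=14, R=17: +14·20° lon, +17·10° lat → SW at lon 100°, lat 80°.
Square 4, 8: +4·2° lon, +8·1° lat → SW at lon 108°, lat 88°.
Subsquare c=2, g=6: +2·0.0833333° lon, +6·0.0416667° lat → SW at lon 108.167°, lat 88.25°.
Cell spans 0.0833333° lon × 0.0416667° lat. Centre is SW corner plus half of each.
latitude 88.2708, longitude 108.2083.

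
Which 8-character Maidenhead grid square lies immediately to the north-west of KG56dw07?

Longitude extended square 0; −1 → -1, wraps to 9, carry into subsquare.
Longitude subsquare d = 3; −1 → 2 = c.
Latitude extended square 7; +1 → 8.

KG56cw98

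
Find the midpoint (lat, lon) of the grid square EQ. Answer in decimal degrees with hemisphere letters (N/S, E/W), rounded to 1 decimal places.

75.0° N, 90.0° W

Field E=4, Q=16: +4·20° lon, +16·10° lat → SW at lon -100°, lat 70°.
Cell spans 20° lon × 10° lat. Centre is SW corner plus half of each.
latitude 75.0° N, longitude 90.0° W.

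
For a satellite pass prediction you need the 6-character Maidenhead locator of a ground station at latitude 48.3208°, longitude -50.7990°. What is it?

GN48oh

Add 180° to longitude and 90° to latitude: 129.2010, 138.3208.
Field: lon ⌊129.2010/20⌋ = 6 → G; lat ⌊138.3208/10⌋ = 13 → N.
Square: lon ⌊9.2010/2⌋ = 4; lat ⌊8.3208/1⌋ = 8.
Subsquare: lon ⌊1.2010/0.0833333⌋ = 14 → o; lat ⌊0.3208/0.0416667⌋ = 7 → h.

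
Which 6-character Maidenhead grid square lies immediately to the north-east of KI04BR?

Longitude subsquare b = 1; +1 → 2 = c.
Latitude subsquare r = 17; +1 → 18 = s.

KI04cs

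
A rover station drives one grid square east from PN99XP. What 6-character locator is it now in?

Longitude subsquare x = 23; +1 → 24, wraps to 0 = a, carry into square.
Longitude square 9; +1 → 10, wraps to 0, carry into field.
Longitude field P = 15; +1 → 16 = Q.
The latitude characters are unchanged.

QN09ap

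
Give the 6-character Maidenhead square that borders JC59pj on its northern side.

Latitude subsquare j = 9; +1 → 10 = k.
The longitude characters are unchanged.

JC59pk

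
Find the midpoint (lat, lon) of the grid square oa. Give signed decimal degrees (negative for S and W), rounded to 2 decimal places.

-85.00, 110.00

Field O=14, A=0: +14·20° lon, +0·10° lat → SW at lon 100°, lat -90°.
Cell spans 20° lon × 10° lat. Centre is SW corner plus half of each.
latitude -85.00, longitude 110.00.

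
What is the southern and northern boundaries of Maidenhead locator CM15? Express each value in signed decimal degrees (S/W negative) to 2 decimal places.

35.00, 36.00

Field C=2, M=12: +2·20° lon, +12·10° lat → SW at lon -140°, lat 30°.
Square 1, 5: +1·2° lon, +5·1° lat → SW at lon -138°, lat 35°.
Cell spans 2° lon × 1° lat.
south 35.00, north 36.00.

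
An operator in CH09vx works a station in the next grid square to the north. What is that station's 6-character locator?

CI00va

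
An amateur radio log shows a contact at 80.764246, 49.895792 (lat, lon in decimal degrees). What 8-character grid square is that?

LR40ws73

Add 180° to longitude and 90° to latitude: 229.89579, 170.76425.
Field: lon ⌊229.89579/20⌋ = 11 → L; lat ⌊170.76425/10⌋ = 17 → R.
Square: lon ⌊9.89579/2⌋ = 4; lat ⌊0.76425/1⌋ = 0.
Subsquare: lon ⌊1.89579/0.0833333⌋ = 22 → w; lat ⌊0.76425/0.0416667⌋ = 18 → s.
Extended square: lon ⌊0.06246/0.00833333⌋ = 7; lat ⌊0.01425/0.00416667⌋ = 3.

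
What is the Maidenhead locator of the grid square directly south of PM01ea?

Latitude subsquare a = 0; −1 → -1, wraps to 23 = x, carry into square.
Latitude square 1; −1 → 0.
The longitude characters are unchanged.

PM00ex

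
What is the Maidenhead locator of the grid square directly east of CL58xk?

CL68ak

Longitude subsquare x = 23; +1 → 24, wraps to 0 = a, carry into square.
Longitude square 5; +1 → 6.
The latitude characters are unchanged.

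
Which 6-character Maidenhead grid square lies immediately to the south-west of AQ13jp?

AQ13io

Longitude subsquare j = 9; −1 → 8 = i.
Latitude subsquare p = 15; −1 → 14 = o.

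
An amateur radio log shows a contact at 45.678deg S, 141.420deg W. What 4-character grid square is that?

BE94

Offset from 180°W / 90°S: lon 38.58°, lat 44.32°.
Field: lon ⌊38.58/20⌋ = 1 → B; lat ⌊44.32/10⌋ = 4 → E.
Square: lon ⌊18.58/2⌋ = 9; lat ⌊4.32/1⌋ = 4.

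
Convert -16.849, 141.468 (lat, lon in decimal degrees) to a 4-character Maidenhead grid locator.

Shift to the Maidenhead origin (180°W, 90°S): lon 321.47, lat 73.15.
Field: lon ⌊321.47/20⌋ = 16 → Q; lat ⌊73.15/10⌋ = 7 → H.
Square: lon ⌊1.47/2⌋ = 0; lat ⌊3.15/1⌋ = 3.

QH03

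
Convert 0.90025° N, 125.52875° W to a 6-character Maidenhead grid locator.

Add 180° to longitude and 90° to latitude: 54.4712, 90.9002.
Field: lon ⌊54.4712/20⌋ = 2 → C; lat ⌊90.9002/10⌋ = 9 → J.
Square: lon ⌊14.4712/2⌋ = 7; lat ⌊0.9002/1⌋ = 0.
Subsquare: lon ⌊0.4712/0.0833333⌋ = 5 → f; lat ⌊0.9002/0.0416667⌋ = 21 → v.

CJ70fv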